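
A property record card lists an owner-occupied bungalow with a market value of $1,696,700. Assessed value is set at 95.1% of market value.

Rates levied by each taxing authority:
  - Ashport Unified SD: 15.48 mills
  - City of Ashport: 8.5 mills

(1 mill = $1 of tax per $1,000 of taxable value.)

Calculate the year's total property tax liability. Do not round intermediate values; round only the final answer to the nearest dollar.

$38,693

Assessed value = $1,696,700 × 0.951 = $1,613,561.7
Ashport Unified SD: $1,613,561.7 × 0.01548 = $24,977.935116
City of Ashport: $1,613,561.7 × 0.0085 = $13,715.27445
Total = $24,977.935116 + $13,715.27445 = $38,693.209566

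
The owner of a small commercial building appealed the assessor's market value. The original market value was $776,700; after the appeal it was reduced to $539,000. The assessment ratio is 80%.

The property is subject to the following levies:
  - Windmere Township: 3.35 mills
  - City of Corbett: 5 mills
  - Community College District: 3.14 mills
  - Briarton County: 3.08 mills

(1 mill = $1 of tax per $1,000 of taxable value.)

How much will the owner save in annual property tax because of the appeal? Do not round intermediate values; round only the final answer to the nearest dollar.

$2,771

Old assessed value = $776,700 × 0.8 = $621,360
New assessed value = $539,000 × 0.8 = $431,200
Combined rate = 0.00335 + 0.005 + 0.00314 + 0.00308 = 0.01457
Old tax = $621,360 × 0.01457 = $9,053.2152
New tax = $431,200 × 0.01457 = $6,282.584
Reduction = $9,053.2152 − $6,282.584 = $2,770.6312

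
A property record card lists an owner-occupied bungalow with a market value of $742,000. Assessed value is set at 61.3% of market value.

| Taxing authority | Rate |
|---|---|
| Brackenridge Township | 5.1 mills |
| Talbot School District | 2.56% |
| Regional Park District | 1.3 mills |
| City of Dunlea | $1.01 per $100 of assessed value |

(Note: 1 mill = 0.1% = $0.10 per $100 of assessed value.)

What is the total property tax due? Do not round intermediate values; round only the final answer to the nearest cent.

$19,149.02

Assessed value = $742,000 × 0.613 = $454,846
Brackenridge Township: $454,846 × 0.0051 = $2,319.7146
Talbot School District: $454,846 × 0.0256 = $11,644.0576
Regional Park District: $454,846 × 0.0013 = $591.2998
City of Dunlea: $454,846 × 0.0101 = $4,593.9446
Total = $19,149.0166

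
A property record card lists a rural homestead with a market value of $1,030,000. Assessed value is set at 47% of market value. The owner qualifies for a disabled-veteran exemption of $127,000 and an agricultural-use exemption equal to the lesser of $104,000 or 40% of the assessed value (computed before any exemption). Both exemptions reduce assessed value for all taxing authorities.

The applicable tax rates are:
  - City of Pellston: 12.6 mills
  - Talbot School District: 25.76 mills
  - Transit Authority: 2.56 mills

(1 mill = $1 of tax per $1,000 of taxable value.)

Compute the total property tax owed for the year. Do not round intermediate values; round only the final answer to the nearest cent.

$10,356.85

Assessed value = $1,030,000 × 0.47 = $484,100
Agricultural-use exemption = min($104,000, 40% × $484,100) = min($104,000, $193,640) = $104,000 (dollar cap binds)
Taxable value = $484,100 − $127,000 − $104,000 = $253,100
City of Pellston: $253,100 × 0.0126 = $3,189.06
Talbot School District: $253,100 × 0.02576 = $6,519.856
Transit Authority: $253,100 × 0.00256 = $647.936
Total = $10,356.852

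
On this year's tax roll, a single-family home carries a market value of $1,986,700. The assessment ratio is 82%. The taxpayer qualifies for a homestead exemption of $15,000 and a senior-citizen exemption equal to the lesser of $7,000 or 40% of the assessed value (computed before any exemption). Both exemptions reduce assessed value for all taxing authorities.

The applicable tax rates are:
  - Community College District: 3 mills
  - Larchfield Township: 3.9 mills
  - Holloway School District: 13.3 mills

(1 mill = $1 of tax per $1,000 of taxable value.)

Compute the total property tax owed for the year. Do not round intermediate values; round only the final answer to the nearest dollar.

$32,463

Assessed value = $1,986,700 × 0.82 = $1,629,094
Senior-citizen exemption = min($7,000, 40% × $1,629,094) = min($7,000, $651,637.6) = $7,000 (dollar cap binds)
Taxable value = $1,629,094 − $15,000 − $7,000 = $1,607,094
Community College District: $1,607,094 × 0.003 = $4,821.282
Larchfield Township: $1,607,094 × 0.0039 = $6,267.6666
Holloway School District: $1,607,094 × 0.0133 = $21,374.3502
Total = $32,463.2988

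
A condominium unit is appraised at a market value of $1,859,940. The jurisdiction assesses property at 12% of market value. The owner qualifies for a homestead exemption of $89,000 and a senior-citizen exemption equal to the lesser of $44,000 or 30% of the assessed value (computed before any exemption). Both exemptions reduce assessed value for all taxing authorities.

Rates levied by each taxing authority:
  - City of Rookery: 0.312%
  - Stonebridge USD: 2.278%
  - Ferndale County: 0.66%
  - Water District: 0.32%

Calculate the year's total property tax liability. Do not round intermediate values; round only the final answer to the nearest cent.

Assessed value = $1,859,940 × 0.12 = $223,192.8
Senior-citizen exemption = min($44,000, 30% × $223,192.8) = min($44,000, $66,957.84) = $44,000 (dollar cap binds)
Taxable value = $223,192.8 − $89,000 − $44,000 = $90,192.8
City of Rookery: $90,192.8 × 0.00312 = $281.401536
Stonebridge USD: $90,192.8 × 0.02278 = $2,054.591984
Ferndale County: $90,192.8 × 0.0066 = $595.27248
Water District: $90,192.8 × 0.0032 = $288.61696
Total = $3,219.88296

$3,219.88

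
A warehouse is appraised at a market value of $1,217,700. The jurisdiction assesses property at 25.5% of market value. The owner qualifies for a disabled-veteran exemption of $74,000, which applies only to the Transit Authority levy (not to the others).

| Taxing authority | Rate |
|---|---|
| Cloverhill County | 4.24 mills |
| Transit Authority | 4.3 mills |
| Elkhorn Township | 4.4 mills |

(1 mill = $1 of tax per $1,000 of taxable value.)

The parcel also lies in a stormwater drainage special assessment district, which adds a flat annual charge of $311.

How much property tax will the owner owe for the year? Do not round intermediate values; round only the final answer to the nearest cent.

$4,010.84

Assessed value = $1,217,700 × 0.255 = $310,513.5
Cloverhill County: $310,513.5 × 0.00424 = $1,316.57724
Transit Authority: ($310,513.5 − $74,000) × 0.0043 = $236,513.5 × 0.0043 = $1,017.00805
Elkhorn Township: $310,513.5 × 0.0044 = $1,366.2594
Levies subtotal = $3,699.84469
Total = $3,699.84469 + $311 = $4,010.84469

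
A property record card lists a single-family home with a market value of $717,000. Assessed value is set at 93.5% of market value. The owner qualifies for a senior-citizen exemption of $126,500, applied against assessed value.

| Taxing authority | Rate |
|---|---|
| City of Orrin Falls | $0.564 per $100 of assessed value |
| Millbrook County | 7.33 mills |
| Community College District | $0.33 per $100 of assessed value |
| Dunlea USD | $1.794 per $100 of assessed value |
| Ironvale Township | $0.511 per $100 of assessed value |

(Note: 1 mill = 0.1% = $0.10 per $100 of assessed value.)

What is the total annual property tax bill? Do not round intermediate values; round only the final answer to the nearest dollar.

$21,386

Assessed value = $717,000 × 0.935 = $670,395
Taxable value = $670,395 − $126,500 = $543,895
City of Orrin Falls: $543,895 × 0.00564 = $3,067.5678
Millbrook County: $543,895 × 0.00733 = $3,986.75035
Community College District: $543,895 × 0.0033 = $1,794.8535
Dunlea USD: $543,895 × 0.01794 = $9,757.4763
Ironvale Township: $543,895 × 0.00511 = $2,779.30345
Total = $21,385.9514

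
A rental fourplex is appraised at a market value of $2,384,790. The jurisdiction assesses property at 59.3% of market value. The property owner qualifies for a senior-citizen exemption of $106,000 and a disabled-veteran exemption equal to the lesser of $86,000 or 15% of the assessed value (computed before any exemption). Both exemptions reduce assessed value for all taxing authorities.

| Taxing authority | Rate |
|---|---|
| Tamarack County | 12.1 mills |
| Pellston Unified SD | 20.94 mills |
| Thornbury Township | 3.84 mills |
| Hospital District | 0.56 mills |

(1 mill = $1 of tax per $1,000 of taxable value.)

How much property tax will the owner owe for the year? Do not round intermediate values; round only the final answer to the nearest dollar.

Assessed value = $2,384,790 × 0.593 = $1,414,180.47
Disabled-veteran exemption = min($86,000, 15% × $1,414,180.47) = min($86,000, $212,127.0705) = $86,000 (dollar cap binds)
Taxable value = $1,414,180.47 − $106,000 − $86,000 = $1,222,180.47
Tamarack County: $1,222,180.47 × 0.0121 = $14,788.383687
Pellston Unified SD: $1,222,180.47 × 0.02094 = $25,592.4590418
Thornbury Township: $1,222,180.47 × 0.00384 = $4,693.1730048
Hospital District: $1,222,180.47 × 0.00056 = $684.4210632
Total = $45,758.4367968

$45,758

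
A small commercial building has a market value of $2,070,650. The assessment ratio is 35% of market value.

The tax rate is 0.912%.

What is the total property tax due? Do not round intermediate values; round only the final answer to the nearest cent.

Assessed value = $2,070,650 × 0.35 = $724,727.5
Tax = $724,727.5 × 0.00912 = $6,609.5148

$6,609.51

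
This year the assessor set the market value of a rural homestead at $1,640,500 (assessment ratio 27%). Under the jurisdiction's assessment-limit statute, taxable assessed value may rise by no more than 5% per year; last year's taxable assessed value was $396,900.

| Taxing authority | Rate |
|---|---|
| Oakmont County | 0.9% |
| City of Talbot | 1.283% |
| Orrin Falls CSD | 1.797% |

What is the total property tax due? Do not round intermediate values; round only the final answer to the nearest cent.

Uncapped assessed value = $1,640,500 × 0.27 = $442,935
Cap limit = $396,900 × 1.05 = $416,745
Taxable assessed value = min($442,935, $416,745) = $416,745 (cap binds)
Oakmont County: $416,745 × 0.009 = $3,750.705
City of Talbot: $416,745 × 0.01283 = $5,346.83835
Orrin Falls CSD: $416,745 × 0.01797 = $7,488.90765
Total = $16,586.451

$16,586.45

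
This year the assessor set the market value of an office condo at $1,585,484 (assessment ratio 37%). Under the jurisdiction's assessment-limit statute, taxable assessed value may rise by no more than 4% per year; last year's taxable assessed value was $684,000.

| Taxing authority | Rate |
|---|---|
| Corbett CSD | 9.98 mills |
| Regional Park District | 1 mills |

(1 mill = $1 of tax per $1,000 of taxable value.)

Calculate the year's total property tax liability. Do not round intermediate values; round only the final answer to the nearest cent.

Uncapped assessed value = $1,585,484 × 0.37 = $586,629.08
Cap limit = $684,000 × 1.04 = $711,360
Taxable assessed value = min($586,629.08, $711,360) = $586,629.08 (cap does not bind)
Corbett CSD: $586,629.08 × 0.00998 = $5,854.5582184
Regional Park District: $586,629.08 × 0.001 = $586.62908
Total = $6,441.1872984

$6,441.19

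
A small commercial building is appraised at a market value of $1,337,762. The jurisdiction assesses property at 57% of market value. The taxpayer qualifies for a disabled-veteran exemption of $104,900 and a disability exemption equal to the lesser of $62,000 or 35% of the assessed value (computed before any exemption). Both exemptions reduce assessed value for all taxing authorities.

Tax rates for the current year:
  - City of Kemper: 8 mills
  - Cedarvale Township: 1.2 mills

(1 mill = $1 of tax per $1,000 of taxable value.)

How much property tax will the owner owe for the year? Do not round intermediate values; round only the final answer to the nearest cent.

Assessed value = $1,337,762 × 0.57 = $762,524.34
Disability exemption = min($62,000, 35% × $762,524.34) = min($62,000, $266,883.519) = $62,000 (dollar cap binds)
Taxable value = $762,524.34 − $104,900 − $62,000 = $595,624.34
City of Kemper: $595,624.34 × 0.008 = $4,764.99472
Cedarvale Township: $595,624.34 × 0.0012 = $714.749208
Total = $5,479.743928

$5,479.74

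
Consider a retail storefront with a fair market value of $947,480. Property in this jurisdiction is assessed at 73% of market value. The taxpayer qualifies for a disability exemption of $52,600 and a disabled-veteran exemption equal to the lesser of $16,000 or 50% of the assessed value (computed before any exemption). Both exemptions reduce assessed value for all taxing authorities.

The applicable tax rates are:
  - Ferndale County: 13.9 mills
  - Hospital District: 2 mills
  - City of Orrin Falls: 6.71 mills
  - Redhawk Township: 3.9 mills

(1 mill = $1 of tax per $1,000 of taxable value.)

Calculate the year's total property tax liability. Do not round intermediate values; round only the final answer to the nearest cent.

Assessed value = $947,480 × 0.73 = $691,660.4
Disabled-veteran exemption = min($16,000, 50% × $691,660.4) = min($16,000, $345,830.2) = $16,000 (dollar cap binds)
Taxable value = $691,660.4 − $52,600 − $16,000 = $623,060.4
Ferndale County: $623,060.4 × 0.0139 = $8,660.53956
Hospital District: $623,060.4 × 0.002 = $1,246.1208
City of Orrin Falls: $623,060.4 × 0.00671 = $4,180.735284
Redhawk Township: $623,060.4 × 0.0039 = $2,429.93556
Total = $16,517.331204

$16,517.33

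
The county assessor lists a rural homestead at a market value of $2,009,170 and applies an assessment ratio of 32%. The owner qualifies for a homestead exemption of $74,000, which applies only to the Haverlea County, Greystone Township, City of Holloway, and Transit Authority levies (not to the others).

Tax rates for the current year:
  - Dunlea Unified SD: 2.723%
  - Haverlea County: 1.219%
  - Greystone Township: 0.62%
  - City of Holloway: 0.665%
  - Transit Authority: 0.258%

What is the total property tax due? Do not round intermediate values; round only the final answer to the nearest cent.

Assessed value = $2,009,170 × 0.32 = $642,934.4
Dunlea Unified SD: $642,934.4 × 0.02723 = $17,507.103712
Haverlea County: ($642,934.4 − $74,000) × 0.01219 = $568,934.4 × 0.01219 = $6,935.310336
Greystone Township: ($642,934.4 − $74,000) × 0.0062 = $568,934.4 × 0.0062 = $3,527.39328
City of Holloway: ($642,934.4 − $74,000) × 0.00665 = $568,934.4 × 0.00665 = $3,783.41376
Transit Authority: ($642,934.4 − $74,000) × 0.00258 = $568,934.4 × 0.00258 = $1,467.850752
Total = $33,221.07184

$33,221.07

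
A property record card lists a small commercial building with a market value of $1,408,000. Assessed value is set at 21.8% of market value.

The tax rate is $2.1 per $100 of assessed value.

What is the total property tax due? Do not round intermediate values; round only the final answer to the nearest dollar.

$6,446

Assessed value = $1,408,000 × 0.218 = $306,944
Tax = $306,944 × 0.021 = $6,445.824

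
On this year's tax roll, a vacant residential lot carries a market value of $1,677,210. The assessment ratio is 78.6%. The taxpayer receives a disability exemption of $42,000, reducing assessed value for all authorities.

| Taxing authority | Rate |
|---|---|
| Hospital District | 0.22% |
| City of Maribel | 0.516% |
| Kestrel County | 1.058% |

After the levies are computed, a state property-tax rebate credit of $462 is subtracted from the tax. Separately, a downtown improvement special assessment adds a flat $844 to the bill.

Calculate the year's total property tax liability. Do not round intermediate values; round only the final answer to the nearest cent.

$23,278.59

Assessed value = $1,677,210 × 0.786 = $1,318,287.06
Taxable value = $1,318,287.06 − $42,000 = $1,276,287.06
Hospital District: $1,276,287.06 × 0.0022 = $2,807.831532
City of Maribel: $1,276,287.06 × 0.00516 = $6,585.6412296
Kestrel County: $1,276,287.06 × 0.01058 = $13,503.1170948
Levies subtotal = $22,896.5898564
After credit = $22,896.5898564 − $462 = $22,434.5898564
Total = $22,434.5898564 + $844 = $23,278.5898564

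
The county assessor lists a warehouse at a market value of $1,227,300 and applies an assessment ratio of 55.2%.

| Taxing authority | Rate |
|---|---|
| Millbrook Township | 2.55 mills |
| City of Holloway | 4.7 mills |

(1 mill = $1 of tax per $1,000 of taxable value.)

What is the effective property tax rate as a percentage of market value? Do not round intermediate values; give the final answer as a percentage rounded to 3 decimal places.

0.400%

Assessed value = $1,227,300 × 0.552 = $677,469.6
Millbrook Township: $677,469.6 × 0.00255 = $1,727.54748
City of Holloway: $677,469.6 × 0.0047 = $3,184.10712
Total tax = $4,911.6546
Effective rate = $4,911.6546 ÷ $1,227,300 = 0.400% of market value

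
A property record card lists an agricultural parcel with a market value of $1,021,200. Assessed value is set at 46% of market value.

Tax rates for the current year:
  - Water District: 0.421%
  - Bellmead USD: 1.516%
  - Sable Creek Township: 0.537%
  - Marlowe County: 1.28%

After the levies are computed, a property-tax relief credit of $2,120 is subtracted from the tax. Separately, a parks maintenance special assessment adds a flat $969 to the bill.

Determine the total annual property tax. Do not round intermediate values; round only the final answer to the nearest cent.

Assessed value = $1,021,200 × 0.46 = $469,752
Water District: $469,752 × 0.00421 = $1,977.65592
Bellmead USD: $469,752 × 0.01516 = $7,121.44032
Sable Creek Township: $469,752 × 0.00537 = $2,522.56824
Marlowe County: $469,752 × 0.0128 = $6,012.8256
Levies subtotal = $17,634.49008
After credit = $17,634.49008 − $2,120 = $15,514.49008
Total = $15,514.49008 + $969 = $16,483.49008

$16,483.49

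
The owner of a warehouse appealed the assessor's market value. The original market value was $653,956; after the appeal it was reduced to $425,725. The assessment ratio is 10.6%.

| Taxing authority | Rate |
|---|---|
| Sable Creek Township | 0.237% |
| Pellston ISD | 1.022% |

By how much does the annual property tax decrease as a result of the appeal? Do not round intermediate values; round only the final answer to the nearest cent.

Old assessed value = $653,956 × 0.106 = $69,319.336
New assessed value = $425,725 × 0.106 = $45,126.85
Combined rate = 0.00237 + 0.01022 = 0.01259
Old tax = $69,319.336 × 0.01259 = $872.73044024
New tax = $45,126.85 × 0.01259 = $568.1470415
Reduction = $872.73044024 − $568.1470415 = $304.58339874

$304.58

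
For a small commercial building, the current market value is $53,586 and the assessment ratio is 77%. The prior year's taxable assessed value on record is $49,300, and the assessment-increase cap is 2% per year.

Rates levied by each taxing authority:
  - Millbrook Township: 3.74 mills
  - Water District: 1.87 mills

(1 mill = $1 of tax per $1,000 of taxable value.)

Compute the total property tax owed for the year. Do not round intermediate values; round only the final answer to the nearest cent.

$231.48

Uncapped assessed value = $53,586 × 0.77 = $41,261.22
Cap limit = $49,300 × 1.02 = $50,286
Taxable assessed value = min($41,261.22, $50,286) = $41,261.22 (cap does not bind)
Millbrook Township: $41,261.22 × 0.00374 = $154.3169628
Water District: $41,261.22 × 0.00187 = $77.1584814
Total = $231.4754442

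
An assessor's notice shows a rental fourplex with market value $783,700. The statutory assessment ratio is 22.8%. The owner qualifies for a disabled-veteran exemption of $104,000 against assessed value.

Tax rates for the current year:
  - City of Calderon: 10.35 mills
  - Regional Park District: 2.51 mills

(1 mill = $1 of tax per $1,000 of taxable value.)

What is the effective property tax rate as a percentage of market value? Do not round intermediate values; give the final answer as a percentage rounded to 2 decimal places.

Assessed value = $783,700 × 0.228 = $178,683.6
Taxable value = $178,683.6 − $104,000 = $74,683.6
City of Calderon: $74,683.6 × 0.01035 = $772.97526
Regional Park District: $74,683.6 × 0.00251 = $187.455836
Total tax = $960.431096
Effective rate = $960.431096 ÷ $783,700 = 0.12% of market value

0.12%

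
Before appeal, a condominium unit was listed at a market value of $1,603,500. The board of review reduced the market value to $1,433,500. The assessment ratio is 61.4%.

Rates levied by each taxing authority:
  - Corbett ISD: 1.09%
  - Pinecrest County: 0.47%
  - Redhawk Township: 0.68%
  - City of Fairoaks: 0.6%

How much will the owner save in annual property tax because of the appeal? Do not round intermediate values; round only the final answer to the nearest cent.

$2,964.39

Old assessed value = $1,603,500 × 0.614 = $984,549
New assessed value = $1,433,500 × 0.614 = $880,169
Combined rate = 0.0109 + 0.0047 + 0.0068 + 0.006 = 0.0284
Old tax = $984,549 × 0.0284 = $27,961.1916
New tax = $880,169 × 0.0284 = $24,996.7996
Reduction = $27,961.1916 − $24,996.7996 = $2,964.392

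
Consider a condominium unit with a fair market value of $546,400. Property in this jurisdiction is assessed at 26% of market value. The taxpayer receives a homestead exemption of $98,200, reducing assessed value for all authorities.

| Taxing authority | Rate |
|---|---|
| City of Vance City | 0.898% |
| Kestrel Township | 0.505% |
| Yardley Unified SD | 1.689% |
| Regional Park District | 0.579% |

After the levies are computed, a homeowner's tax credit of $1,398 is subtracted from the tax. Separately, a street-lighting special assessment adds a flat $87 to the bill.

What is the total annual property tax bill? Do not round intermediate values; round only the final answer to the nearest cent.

Assessed value = $546,400 × 0.26 = $142,064
Taxable value = $142,064 − $98,200 = $43,864
City of Vance City: $43,864 × 0.00898 = $393.89872
Kestrel Township: $43,864 × 0.00505 = $221.5132
Yardley Unified SD: $43,864 × 0.01689 = $740.86296
Regional Park District: $43,864 × 0.00579 = $253.97256
Levies subtotal = $1,610.24744
After credit = $1,610.24744 − $1,398 = $212.24744
Total = $212.24744 + $87 = $299.24744

$299.25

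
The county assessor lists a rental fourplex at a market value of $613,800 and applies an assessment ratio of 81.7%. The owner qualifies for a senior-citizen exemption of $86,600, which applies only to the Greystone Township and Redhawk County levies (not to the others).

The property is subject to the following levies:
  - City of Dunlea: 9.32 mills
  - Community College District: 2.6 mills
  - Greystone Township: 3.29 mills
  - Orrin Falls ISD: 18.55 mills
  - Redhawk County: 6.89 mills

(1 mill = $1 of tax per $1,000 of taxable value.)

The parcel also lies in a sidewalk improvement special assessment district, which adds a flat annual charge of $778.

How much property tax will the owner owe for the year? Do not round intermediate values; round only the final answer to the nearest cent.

$20,281.35

Assessed value = $613,800 × 0.817 = $501,474.6
City of Dunlea: $501,474.6 × 0.00932 = $4,673.743272
Community College District: $501,474.6 × 0.0026 = $1,303.83396
Greystone Township: ($501,474.6 − $86,600) × 0.00329 = $414,874.6 × 0.00329 = $1,364.937434
Orrin Falls ISD: $501,474.6 × 0.01855 = $9,302.35383
Redhawk County: ($501,474.6 − $86,600) × 0.00689 = $414,874.6 × 0.00689 = $2,858.485994
Levies subtotal = $19,503.35449
Total = $19,503.35449 + $778 = $20,281.35449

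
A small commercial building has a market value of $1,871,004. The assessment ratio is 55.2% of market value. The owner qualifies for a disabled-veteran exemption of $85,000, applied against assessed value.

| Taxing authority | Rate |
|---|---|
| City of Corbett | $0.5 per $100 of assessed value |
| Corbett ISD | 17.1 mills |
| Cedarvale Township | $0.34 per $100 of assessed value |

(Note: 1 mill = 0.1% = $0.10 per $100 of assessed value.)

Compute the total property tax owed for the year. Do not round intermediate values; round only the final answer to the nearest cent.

$24,168.75

Assessed value = $1,871,004 × 0.552 = $1,032,794.208
Taxable value = $1,032,794.208 − $85,000 = $947,794.208
City of Corbett: $947,794.208 × 0.005 = $4,738.97104
Corbett ISD: $947,794.208 × 0.0171 = $16,207.2809568
Cedarvale Township: $947,794.208 × 0.0034 = $3,222.5003072
Total = $24,168.752304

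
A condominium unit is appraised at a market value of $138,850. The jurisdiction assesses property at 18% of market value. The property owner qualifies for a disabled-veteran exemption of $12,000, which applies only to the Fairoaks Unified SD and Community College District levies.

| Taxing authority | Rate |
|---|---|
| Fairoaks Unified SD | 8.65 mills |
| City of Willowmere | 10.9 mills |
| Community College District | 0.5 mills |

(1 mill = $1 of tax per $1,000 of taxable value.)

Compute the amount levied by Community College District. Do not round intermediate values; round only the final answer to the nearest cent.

$6.50

Assessed value = $138,850 × 0.18 = $24,993
Community College District taxable value = $24,993 − $12,000 = $12,993
Community College District levy = $12,993 × 0.0005 = $6.4965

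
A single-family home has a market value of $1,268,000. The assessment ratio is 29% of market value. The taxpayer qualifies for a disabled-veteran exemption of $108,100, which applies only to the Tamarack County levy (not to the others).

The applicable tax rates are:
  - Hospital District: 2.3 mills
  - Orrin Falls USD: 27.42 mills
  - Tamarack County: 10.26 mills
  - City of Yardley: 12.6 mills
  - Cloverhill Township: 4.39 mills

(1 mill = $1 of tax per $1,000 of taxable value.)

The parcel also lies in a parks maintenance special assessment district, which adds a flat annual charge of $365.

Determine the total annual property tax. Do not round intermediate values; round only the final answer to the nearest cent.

Assessed value = $1,268,000 × 0.29 = $367,720
Hospital District: $367,720 × 0.0023 = $845.756
Orrin Falls USD: $367,720 × 0.02742 = $10,082.8824
Tamarack County: ($367,720 − $108,100) × 0.01026 = $259,620 × 0.01026 = $2,663.7012
City of Yardley: $367,720 × 0.0126 = $4,633.272
Cloverhill Township: $367,720 × 0.00439 = $1,614.2908
Levies subtotal = $19,839.9024
Total = $19,839.9024 + $365 = $20,204.9024

$20,204.90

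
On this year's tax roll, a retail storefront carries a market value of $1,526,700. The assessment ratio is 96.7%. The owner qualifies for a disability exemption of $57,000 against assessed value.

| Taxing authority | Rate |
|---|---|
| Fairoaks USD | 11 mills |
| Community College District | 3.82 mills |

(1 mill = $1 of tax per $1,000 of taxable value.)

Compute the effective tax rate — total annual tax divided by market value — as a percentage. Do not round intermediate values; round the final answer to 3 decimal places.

Assessed value = $1,526,700 × 0.967 = $1,476,318.9
Taxable value = $1,476,318.9 − $57,000 = $1,419,318.9
Fairoaks USD: $1,419,318.9 × 0.011 = $15,612.5079
Community College District: $1,419,318.9 × 0.00382 = $5,421.798198
Total tax = $21,034.306098
Effective rate = $21,034.306098 ÷ $1,526,700 = 1.378% of market value

1.378%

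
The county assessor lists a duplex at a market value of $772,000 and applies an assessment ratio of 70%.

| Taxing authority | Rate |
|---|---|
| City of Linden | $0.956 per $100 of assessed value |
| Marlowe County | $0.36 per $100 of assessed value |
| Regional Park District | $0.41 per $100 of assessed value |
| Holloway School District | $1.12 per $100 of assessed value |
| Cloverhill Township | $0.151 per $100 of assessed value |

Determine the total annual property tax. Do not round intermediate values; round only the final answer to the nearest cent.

Assessed value = $772,000 × 0.7 = $540,400
City of Linden: $540,400 × 0.00956 = $5,166.224
Marlowe County: $540,400 × 0.0036 = $1,945.44
Regional Park District: $540,400 × 0.0041 = $2,215.64
Holloway School District: $540,400 × 0.0112 = $6,052.48
Cloverhill Township: $540,400 × 0.00151 = $816.004
Total = $5,166.224 + $1,945.44 + $2,215.64 + $6,052.48 + $816.004 = $16,195.788

$16,195.79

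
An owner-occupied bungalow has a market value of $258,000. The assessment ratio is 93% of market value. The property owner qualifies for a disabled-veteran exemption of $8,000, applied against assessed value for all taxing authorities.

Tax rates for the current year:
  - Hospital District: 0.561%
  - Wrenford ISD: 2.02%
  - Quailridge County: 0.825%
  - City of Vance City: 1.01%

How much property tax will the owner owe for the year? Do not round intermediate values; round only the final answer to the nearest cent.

$10,242.47

Assessed value = $258,000 × 0.93 = $239,940
Taxable value = $239,940 − $8,000 = $231,940
Hospital District: $231,940 × 0.00561 = $1,301.1834
Wrenford ISD: $231,940 × 0.0202 = $4,685.188
Quailridge County: $231,940 × 0.00825 = $1,913.505
City of Vance City: $231,940 × 0.0101 = $2,342.594
Total = $1,301.1834 + $4,685.188 + $1,913.505 + $2,342.594 = $10,242.4704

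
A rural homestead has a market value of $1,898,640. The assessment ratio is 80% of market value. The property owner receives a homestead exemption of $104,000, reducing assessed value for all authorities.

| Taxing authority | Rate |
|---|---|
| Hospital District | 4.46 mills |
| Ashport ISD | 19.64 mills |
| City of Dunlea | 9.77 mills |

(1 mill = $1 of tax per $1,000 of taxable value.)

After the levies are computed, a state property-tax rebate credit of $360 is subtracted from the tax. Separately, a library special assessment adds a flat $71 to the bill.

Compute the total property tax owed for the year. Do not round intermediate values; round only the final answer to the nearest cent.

Assessed value = $1,898,640 × 0.8 = $1,518,912
Taxable value = $1,518,912 − $104,000 = $1,414,912
Hospital District: $1,414,912 × 0.00446 = $6,310.50752
Ashport ISD: $1,414,912 × 0.01964 = $27,788.87168
City of Dunlea: $1,414,912 × 0.00977 = $13,823.69024
Levies subtotal = $47,923.06944
After credit = $47,923.06944 − $360 = $47,563.06944
Total = $47,563.06944 + $71 = $47,634.06944

$47,634.07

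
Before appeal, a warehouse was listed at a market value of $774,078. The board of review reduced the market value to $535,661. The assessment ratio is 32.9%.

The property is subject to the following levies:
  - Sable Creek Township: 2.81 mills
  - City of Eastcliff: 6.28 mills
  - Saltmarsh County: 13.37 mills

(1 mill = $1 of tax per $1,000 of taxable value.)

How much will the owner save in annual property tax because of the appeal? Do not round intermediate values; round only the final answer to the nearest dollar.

Old assessed value = $774,078 × 0.329 = $254,671.662
New assessed value = $535,661 × 0.329 = $176,232.469
Combined rate = 0.00281 + 0.00628 + 0.01337 = 0.02246
Old tax = $254,671.662 × 0.02246 = $5,719.92552852
New tax = $176,232.469 × 0.02246 = $3,958.18125374
Reduction = $5,719.92552852 − $3,958.18125374 = $1,761.74427478

$1,762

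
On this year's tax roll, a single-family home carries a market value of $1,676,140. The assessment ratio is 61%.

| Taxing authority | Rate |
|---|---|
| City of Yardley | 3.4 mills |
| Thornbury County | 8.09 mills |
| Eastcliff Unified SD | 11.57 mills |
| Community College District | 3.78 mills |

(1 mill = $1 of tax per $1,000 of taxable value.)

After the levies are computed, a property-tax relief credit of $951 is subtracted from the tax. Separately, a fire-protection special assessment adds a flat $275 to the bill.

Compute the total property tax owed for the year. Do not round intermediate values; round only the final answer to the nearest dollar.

Assessed value = $1,676,140 × 0.61 = $1,022,445.4
City of Yardley: $1,022,445.4 × 0.0034 = $3,476.31436
Thornbury County: $1,022,445.4 × 0.00809 = $8,271.583286
Eastcliff Unified SD: $1,022,445.4 × 0.01157 = $11,829.693278
Community College District: $1,022,445.4 × 0.00378 = $3,864.843612
Levies subtotal = $27,442.434536
After credit = $27,442.434536 − $951 = $26,491.434536
Total = $26,491.434536 + $275 = $26,766.434536

$26,766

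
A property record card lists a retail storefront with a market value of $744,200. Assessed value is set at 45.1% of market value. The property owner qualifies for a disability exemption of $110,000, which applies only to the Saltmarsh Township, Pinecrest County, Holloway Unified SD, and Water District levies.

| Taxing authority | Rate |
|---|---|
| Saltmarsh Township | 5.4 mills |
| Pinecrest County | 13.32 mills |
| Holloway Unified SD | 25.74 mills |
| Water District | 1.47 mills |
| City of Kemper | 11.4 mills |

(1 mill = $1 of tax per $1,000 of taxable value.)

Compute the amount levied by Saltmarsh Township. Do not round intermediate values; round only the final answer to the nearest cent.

Assessed value = $744,200 × 0.451 = $335,634.2
Saltmarsh Township taxable value = $335,634.2 − $110,000 = $225,634.2
Saltmarsh Township levy = $225,634.2 × 0.0054 = $1,218.42468

$1,218.42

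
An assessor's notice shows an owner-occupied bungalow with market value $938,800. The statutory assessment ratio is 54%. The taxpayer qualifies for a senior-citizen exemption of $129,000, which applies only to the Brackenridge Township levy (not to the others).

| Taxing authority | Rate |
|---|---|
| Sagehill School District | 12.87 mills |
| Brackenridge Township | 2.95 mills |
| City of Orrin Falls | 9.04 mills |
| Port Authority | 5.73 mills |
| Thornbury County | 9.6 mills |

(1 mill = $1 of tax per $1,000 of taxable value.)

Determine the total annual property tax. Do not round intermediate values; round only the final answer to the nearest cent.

Assessed value = $938,800 × 0.54 = $506,952
Sagehill School District: $506,952 × 0.01287 = $6,524.47224
Brackenridge Township: ($506,952 − $129,000) × 0.00295 = $377,952 × 0.00295 = $1,114.9584
City of Orrin Falls: $506,952 × 0.00904 = $4,582.84608
Port Authority: $506,952 × 0.00573 = $2,904.83496
Thornbury County: $506,952 × 0.0096 = $4,866.7392
Total = $19,993.85088

$19,993.85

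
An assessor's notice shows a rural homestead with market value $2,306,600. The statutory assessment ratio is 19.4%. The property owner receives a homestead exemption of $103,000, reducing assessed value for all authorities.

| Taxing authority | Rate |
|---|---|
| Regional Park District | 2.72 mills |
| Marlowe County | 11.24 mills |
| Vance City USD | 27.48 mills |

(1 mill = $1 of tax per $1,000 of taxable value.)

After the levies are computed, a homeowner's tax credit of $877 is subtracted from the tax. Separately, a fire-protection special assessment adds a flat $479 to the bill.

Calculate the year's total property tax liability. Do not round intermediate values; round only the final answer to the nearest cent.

Assessed value = $2,306,600 × 0.194 = $447,480.4
Taxable value = $447,480.4 − $103,000 = $344,480.4
Regional Park District: $344,480.4 × 0.00272 = $936.986688
Marlowe County: $344,480.4 × 0.01124 = $3,871.959696
Vance City USD: $344,480.4 × 0.02748 = $9,466.321392
Levies subtotal = $14,275.267776
After credit = $14,275.267776 − $877 = $13,398.267776
Total = $13,398.267776 + $479 = $13,877.267776

$13,877.27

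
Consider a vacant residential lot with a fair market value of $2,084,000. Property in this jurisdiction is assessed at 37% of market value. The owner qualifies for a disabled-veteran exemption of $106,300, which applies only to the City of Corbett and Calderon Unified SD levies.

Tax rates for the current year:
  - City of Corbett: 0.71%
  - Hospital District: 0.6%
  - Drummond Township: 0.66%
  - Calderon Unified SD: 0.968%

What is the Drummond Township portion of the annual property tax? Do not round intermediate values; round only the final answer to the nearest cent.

Assessed value = $2,084,000 × 0.37 = $771,080
Drummond Township taxable value = $771,080 (exemption does not apply)
Drummond Township levy = $771,080 × 0.0066 = $5,089.128

$5,089.13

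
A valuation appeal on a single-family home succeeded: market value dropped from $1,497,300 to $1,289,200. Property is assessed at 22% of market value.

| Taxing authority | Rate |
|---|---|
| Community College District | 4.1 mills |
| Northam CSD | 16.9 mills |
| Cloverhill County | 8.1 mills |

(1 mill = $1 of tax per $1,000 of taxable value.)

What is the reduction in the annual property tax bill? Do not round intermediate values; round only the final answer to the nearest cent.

Old assessed value = $1,497,300 × 0.22 = $329,406
New assessed value = $1,289,200 × 0.22 = $283,624
Combined rate = 0.0041 + 0.0169 + 0.0081 = 0.0291
Old tax = $329,406 × 0.0291 = $9,585.7146
New tax = $283,624 × 0.0291 = $8,253.4584
Reduction = $9,585.7146 − $8,253.4584 = $1,332.2562

$1,332.26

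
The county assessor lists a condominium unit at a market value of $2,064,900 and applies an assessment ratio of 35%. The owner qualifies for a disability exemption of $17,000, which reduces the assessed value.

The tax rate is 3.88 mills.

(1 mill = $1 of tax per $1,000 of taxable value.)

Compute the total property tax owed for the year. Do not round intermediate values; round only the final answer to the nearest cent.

$2,738.17

Assessed value = $2,064,900 × 0.35 = $722,715
Taxable value = $722,715 − $17,000 = $705,715
Tax = $705,715 × 0.00388 = $2,738.1742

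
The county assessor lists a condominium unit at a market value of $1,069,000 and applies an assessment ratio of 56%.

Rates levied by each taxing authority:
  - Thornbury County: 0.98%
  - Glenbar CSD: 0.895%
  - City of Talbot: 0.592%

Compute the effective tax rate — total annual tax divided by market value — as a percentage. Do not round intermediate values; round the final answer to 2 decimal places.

Assessed value = $1,069,000 × 0.56 = $598,640
Thornbury County: $598,640 × 0.0098 = $5,866.672
Glenbar CSD: $598,640 × 0.00895 = $5,357.828
City of Talbot: $598,640 × 0.00592 = $3,543.9488
Total tax = $14,768.4488
Effective rate = $14,768.4488 ÷ $1,069,000 = 1.38% of market value

1.38%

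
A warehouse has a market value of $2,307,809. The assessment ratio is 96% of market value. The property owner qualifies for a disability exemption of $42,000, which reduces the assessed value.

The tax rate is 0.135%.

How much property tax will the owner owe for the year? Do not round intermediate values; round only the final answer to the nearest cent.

Assessed value = $2,307,809 × 0.96 = $2,215,496.64
Taxable value = $2,215,496.64 − $42,000 = $2,173,496.64
Tax = $2,173,496.64 × 0.00135 = $2,934.220464

$2,934.22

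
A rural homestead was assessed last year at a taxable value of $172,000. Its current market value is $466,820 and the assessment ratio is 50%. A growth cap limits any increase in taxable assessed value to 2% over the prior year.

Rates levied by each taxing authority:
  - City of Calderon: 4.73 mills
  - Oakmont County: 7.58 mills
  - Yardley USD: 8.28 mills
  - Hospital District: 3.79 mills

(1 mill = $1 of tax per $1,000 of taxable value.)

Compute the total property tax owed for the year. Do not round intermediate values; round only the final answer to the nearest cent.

$4,277.23

Uncapped assessed value = $466,820 × 0.5 = $233,410
Cap limit = $172,000 × 1.02 = $175,440
Taxable assessed value = min($233,410, $175,440) = $175,440 (cap binds)
City of Calderon: $175,440 × 0.00473 = $829.8312
Oakmont County: $175,440 × 0.00758 = $1,329.8352
Yardley USD: $175,440 × 0.00828 = $1,452.6432
Hospital District: $175,440 × 0.00379 = $664.9176
Total = $4,277.2272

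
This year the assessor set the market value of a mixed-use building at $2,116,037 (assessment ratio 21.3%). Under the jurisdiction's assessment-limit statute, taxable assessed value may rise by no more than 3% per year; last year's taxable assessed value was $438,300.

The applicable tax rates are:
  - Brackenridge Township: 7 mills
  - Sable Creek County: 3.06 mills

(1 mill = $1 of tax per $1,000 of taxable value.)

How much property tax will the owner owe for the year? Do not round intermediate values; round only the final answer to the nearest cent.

Uncapped assessed value = $2,116,037 × 0.213 = $450,715.881
Cap limit = $438,300 × 1.03 = $451,449
Taxable assessed value = min($450,715.881, $451,449) = $450,715.881 (cap does not bind)
Brackenridge Township: $450,715.881 × 0.007 = $3,155.011167
Sable Creek County: $450,715.881 × 0.00306 = $1,379.19059586
Total = $4,534.20176286

$4,534.20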